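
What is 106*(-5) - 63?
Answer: -593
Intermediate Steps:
106*(-5) - 63 = -530 - 63 = -593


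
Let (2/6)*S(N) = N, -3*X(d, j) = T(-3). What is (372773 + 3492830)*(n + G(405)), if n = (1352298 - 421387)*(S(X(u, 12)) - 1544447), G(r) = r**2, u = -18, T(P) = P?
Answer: -5557731069399943777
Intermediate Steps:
X(d, j) = 1 (X(d, j) = -1/3*(-3) = 1)
S(N) = 3*N
n = -1437739908484 (n = (1352298 - 421387)*(3*1 - 1544447) = 930911*(3 - 1544447) = 930911*(-1544444) = -1437739908484)
(372773 + 3492830)*(n + G(405)) = (372773 + 3492830)*(-1437739908484 + 405**2) = 3865603*(-1437739908484 + 164025) = 3865603*(-1437739744459) = -5557731069399943777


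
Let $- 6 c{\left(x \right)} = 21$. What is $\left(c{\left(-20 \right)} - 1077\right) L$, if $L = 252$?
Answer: $-272286$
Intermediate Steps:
$c{\left(x \right)} = - \frac{7}{2}$ ($c{\left(x \right)} = \left(- \frac{1}{6}\right) 21 = - \frac{7}{2}$)
$\left(c{\left(-20 \right)} - 1077\right) L = \left(- \frac{7}{2} - 1077\right) 252 = \left(- \frac{2161}{2}\right) 252 = -272286$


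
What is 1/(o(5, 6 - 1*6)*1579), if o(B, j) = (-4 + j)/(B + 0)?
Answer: -5/6316 ≈ -0.00079164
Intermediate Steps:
o(B, j) = (-4 + j)/B
1/(o(5, 6 - 1*6)*1579) = 1/(((-4 + (6 - 1*6))/5)*1579) = 1/(((-4 + (6 - 6))/5)*1579) = 1/(((-4 + 0)/5)*1579) = 1/(((⅕)*(-4))*1579) = 1/(-⅘*1579) = 1/(-6316/5) = -5/6316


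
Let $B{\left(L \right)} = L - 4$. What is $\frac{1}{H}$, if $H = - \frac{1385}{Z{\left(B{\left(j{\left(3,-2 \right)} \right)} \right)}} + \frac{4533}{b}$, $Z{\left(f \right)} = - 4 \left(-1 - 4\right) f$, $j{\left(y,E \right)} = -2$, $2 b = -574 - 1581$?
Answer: $\frac{51720}{379351} \approx 0.13634$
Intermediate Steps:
$b = - \frac{2155}{2}$ ($b = \frac{-574 - 1581}{2} = \frac{1}{2} \left(-2155\right) = - \frac{2155}{2} \approx -1077.5$)
$B{\left(L \right)} = -4 + L$
$Z{\left(f \right)} = 20 f$ ($Z{\left(f \right)} = \left(-4\right) \left(-5\right) f = 20 f$)
$H = \frac{379351}{51720}$ ($H = - \frac{1385}{20 \left(-4 - 2\right)} + \frac{4533}{- \frac{2155}{2}} = - \frac{1385}{20 \left(-6\right)} + 4533 \left(- \frac{2}{2155}\right) = - \frac{1385}{-120} - \frac{9066}{2155} = \left(-1385\right) \left(- \frac{1}{120}\right) - \frac{9066}{2155} = \frac{277}{24} - \frac{9066}{2155} = \frac{379351}{51720} \approx 7.3347$)
$\frac{1}{H} = \frac{1}{\frac{379351}{51720}} = \frac{51720}{379351}$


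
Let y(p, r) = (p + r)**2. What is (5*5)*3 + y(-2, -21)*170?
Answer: 90005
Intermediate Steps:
(5*5)*3 + y(-2, -21)*170 = (5*5)*3 + (-2 - 21)**2*170 = 25*3 + (-23)**2*170 = 75 + 529*170 = 75 + 89930 = 90005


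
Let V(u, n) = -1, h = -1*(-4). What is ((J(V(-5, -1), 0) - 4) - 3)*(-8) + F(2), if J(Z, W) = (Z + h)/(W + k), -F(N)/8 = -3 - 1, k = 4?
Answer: 82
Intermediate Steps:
h = 4
F(N) = 32 (F(N) = -8*(-3 - 1) = -8*(-4) = 32)
J(Z, W) = (4 + Z)/(4 + W) (J(Z, W) = (Z + 4)/(W + 4) = (4 + Z)/(4 + W))
((J(V(-5, -1), 0) - 4) - 3)*(-8) + F(2) = (((4 - 1)/(4 + 0) - 4) - 3)*(-8) + 32 = ((3/4 - 4) - 3)*(-8) + 32 = (-13/4 - 3)*(-8) + 32 = -25/4*(-8) + 32 = 50 + 32 = 82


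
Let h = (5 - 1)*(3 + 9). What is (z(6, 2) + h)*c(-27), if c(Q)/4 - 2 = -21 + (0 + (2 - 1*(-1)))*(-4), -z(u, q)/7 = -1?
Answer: -6820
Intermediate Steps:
z(u, q) = 7 (z(u, q) = -7*(-1) = 7)
h = 48 (h = 4*12 = 48)
c(Q) = -124 (c(Q) = 8 + 4*(-21 + (0 + (2 - 1*(-1)))*(-4)) = 8 + 4*(-21 + (0 + (2 + 1))*(-4)) = 8 + 4*(-21 + (0 + 3)*(-4)) = 8 + 4*(-21 + 3*(-4)) = 8 + 4*(-21 - 12) = 8 + 4*(-33) = 8 - 132 = -124)
(z(6, 2) + h)*c(-27) = (7 + 48)*(-124) = 55*(-124) = -6820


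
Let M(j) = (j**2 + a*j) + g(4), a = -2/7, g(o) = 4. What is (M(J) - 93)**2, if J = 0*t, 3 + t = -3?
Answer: 7921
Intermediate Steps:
t = -6 (t = -3 - 3 = -6)
a = -2/7 (a = -2*1/7 = -2/7 ≈ -0.28571)
J = 0 (J = 0*(-6) = 0)
M(j) = 4 + j**2 - 2*j/7 (M(j) = (j**2 - 2*j/7) + 4 = 4 + j**2 - 2*j/7)
(M(J) - 93)**2 = ((4 + 0**2 - 2/7*0) - 93)**2 = ((4 + 0 + 0) - 93)**2 = (4 - 93)**2 = (-89)**2 = 7921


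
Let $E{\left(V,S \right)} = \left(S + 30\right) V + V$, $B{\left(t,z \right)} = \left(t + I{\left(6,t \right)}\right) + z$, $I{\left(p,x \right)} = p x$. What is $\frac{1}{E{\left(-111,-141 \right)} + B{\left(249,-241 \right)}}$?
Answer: $\frac{1}{13712} \approx 7.2929 \cdot 10^{-5}$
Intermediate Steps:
$B{\left(t,z \right)} = z + 7 t$ ($B{\left(t,z \right)} = \left(t + 6 t\right) + z = 7 t + z = z + 7 t$)
$E{\left(V,S \right)} = V + V \left(30 + S\right)$ ($E{\left(V,S \right)} = \left(30 + S\right) V + V = V \left(30 + S\right) + V = V + V \left(30 + S\right)$)
$\frac{1}{E{\left(-111,-141 \right)} + B{\left(249,-241 \right)}} = \frac{1}{- 111 \left(31 - 141\right) + \left(-241 + 7 \cdot 249\right)} = \frac{1}{\left(-111\right) \left(-110\right) + \left(-241 + 1743\right)} = \frac{1}{12210 + 1502} = \frac{1}{13712}$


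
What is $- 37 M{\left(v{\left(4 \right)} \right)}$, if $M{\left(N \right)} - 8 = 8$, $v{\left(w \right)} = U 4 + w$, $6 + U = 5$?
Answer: $-592$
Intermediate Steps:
$U = -1$ ($U = -6 + 5 = -1$)
$v{\left(w \right)} = -4 + w$ ($v{\left(w \right)} = \left(-1\right) 4 + w = -4 + w$)
$M{\left(N \right)} = 16$ ($M{\left(N \right)} = 8 + 8 = 16$)
$- 37 M{\left(v{\left(4 \right)} \right)} = \left(-37\right) 16 = -592$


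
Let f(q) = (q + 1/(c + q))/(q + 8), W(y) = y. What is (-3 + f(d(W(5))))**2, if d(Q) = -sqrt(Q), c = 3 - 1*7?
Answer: 4152121/421201 + 340872*sqrt(5)/421201 ≈ 11.667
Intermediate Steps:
c = -4 (c = 3 - 7 = -4)
f(q) = (q + 1/(-4 + q))/(8 + q) (f(q) = (q + 1/(-4 + q))/(q + 8) = (q + 1/(-4 + q))/(8 + q))
(-3 + f(d(W(5))))**2 = (-3 + (1 + (-sqrt(5))**2 - (-4)*sqrt(5))/(-32 + (-sqrt(5))**2 + 4*(-sqrt(5))))**2 = (-3 + (1 + 5 + 4*sqrt(5))/(-32 + 5 - 4*sqrt(5)))**2 = (-3 + (6 + 4*sqrt(5))/(-27 - 4*sqrt(5)))**2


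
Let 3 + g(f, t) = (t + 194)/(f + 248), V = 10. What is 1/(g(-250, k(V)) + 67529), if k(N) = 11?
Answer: 2/134847 ≈ 1.4832e-5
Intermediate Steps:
g(f, t) = -3 + (194 + t)/(248 + f) (g(f, t) = -3 + (t + 194)/(f + 248) = -3 + (194 + t)/(248 + f))
1/(g(-250, k(V)) + 67529) = 1/((-550 + 11 - 3*(-250))/(248 - 250) + 67529) = 1/((-550 + 11 + 750)/(-2) + 67529) = 1/(-½*211 + 67529) = 1/(-211/2 + 67529) = 1/(134847/2) = 2/134847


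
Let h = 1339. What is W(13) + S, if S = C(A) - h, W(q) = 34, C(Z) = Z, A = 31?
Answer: -1274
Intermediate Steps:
S = -1308 (S = 31 - 1*1339 = 31 - 1339 = -1308)
W(13) + S = 34 - 1308 = -1274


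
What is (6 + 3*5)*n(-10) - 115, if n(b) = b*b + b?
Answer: 1775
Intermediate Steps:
n(b) = b + b² (n(b) = b² + b = b + b²)
(6 + 3*5)*n(-10) - 115 = (6 + 3*5)*(-10*(1 - 10)) - 115 = (6 + 15)*(-10*(-9)) - 115 = 21*90 - 115 = 1890 - 115 = 1775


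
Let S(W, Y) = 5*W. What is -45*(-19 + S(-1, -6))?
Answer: 1080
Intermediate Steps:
-45*(-19 + S(-1, -6)) = -45*(-19 + 5*(-1)) = -45*(-19 - 5) = -45*(-24) = 1080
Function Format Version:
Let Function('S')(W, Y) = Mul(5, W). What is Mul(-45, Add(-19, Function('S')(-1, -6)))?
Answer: 1080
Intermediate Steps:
Mul(-45, Add(-19, Function('S')(-1, -6))) = Mul(-45, Add(-19, Mul(5, -1))) = Mul(-45, Add(-19, -5)) = Mul(-45, -24) = 1080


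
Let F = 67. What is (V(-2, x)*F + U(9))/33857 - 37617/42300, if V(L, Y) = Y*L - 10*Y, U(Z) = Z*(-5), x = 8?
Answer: -515858623/477383700 ≈ -1.0806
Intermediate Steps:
U(Z) = -5*Z
V(L, Y) = -10*Y + L*Y (V(L, Y) = L*Y - 10*Y = -10*Y + L*Y)
(V(-2, x)*F + U(9))/33857 - 37617/42300 = ((8*(-10 - 2))*67 - 5*9)/33857 - 37617/42300 = ((8*(-12))*67 - 45)*(1/33857) - 37617*1/42300 = (-96*67 - 45)*(1/33857) - 12539/14100 = (-6432 - 45)*(1/33857) - 12539/14100 = -6477*1/33857 - 12539/14100 = -6477/33857 - 12539/14100 = -515858623/477383700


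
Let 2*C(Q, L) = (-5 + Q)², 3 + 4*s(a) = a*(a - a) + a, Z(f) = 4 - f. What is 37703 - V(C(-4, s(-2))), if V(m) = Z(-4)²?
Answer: 37639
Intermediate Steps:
s(a) = -¾ + a/4 (s(a) = -¾ + (a*(a - a) + a)/4 = -¾ + (a*0 + a)/4 = -¾ + (0 + a)/4 = -¾ + a/4)
C(Q, L) = (-5 + Q)²/2
V(m) = 64 (V(m) = (4 - 1*(-4))² = (4 + 4)² = 8² = 64)
37703 - V(C(-4, s(-2))) = 37703 - 1*64 = 37703 - 64 = 37639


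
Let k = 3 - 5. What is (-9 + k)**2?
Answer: 121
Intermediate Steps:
k = -2
(-9 + k)**2 = (-9 - 2)**2 = (-11)**2 = 121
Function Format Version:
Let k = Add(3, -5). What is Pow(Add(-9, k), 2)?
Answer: 121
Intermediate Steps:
k = -2
Pow(Add(-9, k), 2) = Pow(Add(-9, -2), 2) = Pow(-11, 2) = 121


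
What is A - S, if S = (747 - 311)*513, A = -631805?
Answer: -855473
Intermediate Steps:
S = 223668 (S = 436*513 = 223668)
A - S = -631805 - 1*223668 = -631805 - 223668 = -855473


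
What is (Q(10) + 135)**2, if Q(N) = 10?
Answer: 21025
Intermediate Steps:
(Q(10) + 135)**2 = (10 + 135)**2 = 145**2 = 21025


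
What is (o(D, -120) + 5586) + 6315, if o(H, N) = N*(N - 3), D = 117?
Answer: 26661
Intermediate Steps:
o(H, N) = N*(-3 + N)
(o(D, -120) + 5586) + 6315 = (-120*(-3 - 120) + 5586) + 6315 = (-120*(-123) + 5586) + 6315 = (14760 + 5586) + 6315 = 20346 + 6315 = 26661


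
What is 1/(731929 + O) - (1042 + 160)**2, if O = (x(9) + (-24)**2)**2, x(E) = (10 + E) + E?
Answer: -1584581562979/1096745 ≈ -1.4448e+6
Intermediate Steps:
x(E) = 10 + 2*E
O = 364816 (O = ((10 + 2*9) + (-24)**2)**2 = ((10 + 18) + 576)**2 = (28 + 576)**2 = 604**2 = 364816)
1/(731929 + O) - (1042 + 160)**2 = 1/(731929 + 364816) - (1042 + 160)**2 = 1/1096745 - 1*1202**2 = 1/1096745 - 1*1444804 = 1/1096745 - 1444804 = -1584581562979/1096745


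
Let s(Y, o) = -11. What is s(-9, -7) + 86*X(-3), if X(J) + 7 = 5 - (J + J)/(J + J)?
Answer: -269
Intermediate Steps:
X(J) = -3 (X(J) = -7 + (5 - (J + J)/(J + J)) = -7 + (5 - 2*J/(2*J)) = -7 + (5 - 2*J*1/(2*J)) = -7 + (5 - 1*1) = -7 + (5 - 1) = -7 + 4 = -3)
s(-9, -7) + 86*X(-3) = -11 + 86*(-3) = -11 - 258 = -269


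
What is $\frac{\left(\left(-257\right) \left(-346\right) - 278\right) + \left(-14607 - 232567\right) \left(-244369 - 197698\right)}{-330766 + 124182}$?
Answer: $- \frac{54633778651}{103292} \approx -5.2893 \cdot 10^{5}$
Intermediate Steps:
$\frac{\left(\left(-257\right) \left(-346\right) - 278\right) + \left(-14607 - 232567\right) \left(-244369 - 197698\right)}{-330766 + 124182} = \frac{\left(88922 - 278\right) - -109267468658}{-206584} = \left(88644 + 109267468658\right) \left(- \frac{1}{206584}\right) = 109267557302 \left(- \frac{1}{206584}\right) = - \frac{54633778651}{103292}$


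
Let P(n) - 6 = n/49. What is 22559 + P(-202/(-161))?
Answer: 178015487/7889 ≈ 22565.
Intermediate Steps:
P(n) = 6 + n/49
22559 + P(-202/(-161)) = 22559 + (6 + (-202/(-161))/49) = 22559 + (6 + (-202*(-1/161))/49) = 22559 + (6 + (1/49)*(202/161)) = 22559 + (6 + 202/7889) = 22559 + 47536/7889 = 178015487/7889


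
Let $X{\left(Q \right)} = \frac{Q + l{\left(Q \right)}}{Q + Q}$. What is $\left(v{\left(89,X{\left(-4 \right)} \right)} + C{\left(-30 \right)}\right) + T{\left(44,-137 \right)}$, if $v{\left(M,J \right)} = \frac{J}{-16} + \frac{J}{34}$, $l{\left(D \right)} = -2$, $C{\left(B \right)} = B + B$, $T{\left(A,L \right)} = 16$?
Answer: $- \frac{47899}{1088} \approx -44.025$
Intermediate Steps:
$C{\left(B \right)} = 2 B$
$X{\left(Q \right)} = \frac{-2 + Q}{2 Q}$ ($X{\left(Q \right)} = \frac{Q - 2}{Q + Q} = \frac{-2 + Q}{2 Q}$)
$v{\left(M,J \right)} = - \frac{9 J}{272}$ ($v{\left(M,J \right)} = J \left(- \frac{1}{16}\right) + J \frac{1}{34} = - \frac{J}{16} + \frac{J}{34} = - \frac{9 J}{272}$)
$\left(v{\left(89,X{\left(-4 \right)} \right)} + C{\left(-30 \right)}\right) + T{\left(44,-137 \right)} = \left(- \frac{9 \frac{-2 - 4}{2 \left(-4\right)}}{272} + 2 \left(-30\right)\right) + 16 = \left(- \frac{9 \cdot \frac{1}{2} \left(- \frac{1}{4}\right) \left(-6\right)}{272} - 60\right) + 16 = \left(\left(- \frac{9}{272}\right) \frac{3}{4} - 60\right) + 16 = \left(- \frac{27}{1088} - 60\right) + 16 = - \frac{65307}{1088} + 16 = - \frac{47899}{1088}$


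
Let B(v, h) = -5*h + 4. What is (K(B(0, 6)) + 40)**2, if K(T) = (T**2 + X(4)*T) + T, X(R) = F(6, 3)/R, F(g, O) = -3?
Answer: 2013561/4 ≈ 5.0339e+5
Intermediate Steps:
X(R) = -3/R
B(v, h) = 4 - 5*h
K(T) = T**2 + T/4 (K(T) = (T**2 + (-3/4)*T) + T = (T**2 + (-3*1/4)*T) + T = (T**2 - 3*T/4) + T = T**2 + T/4)
(K(B(0, 6)) + 40)**2 = ((4 - 5*6)*(1/4 + (4 - 5*6)) + 40)**2 = ((4 - 30)*(1/4 + (4 - 30)) + 40)**2 = (-26*(1/4 - 26) + 40)**2 = (-26*(-103/4) + 40)**2 = (1339/2 + 40)**2 = (1419/2)**2 = 2013561/4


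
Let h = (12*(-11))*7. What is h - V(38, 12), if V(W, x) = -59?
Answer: -865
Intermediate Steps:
h = -924 (h = -132*7 = -924)
h - V(38, 12) = -924 - 1*(-59) = -924 + 59 = -865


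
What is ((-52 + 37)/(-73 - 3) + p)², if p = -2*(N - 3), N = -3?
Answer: 859329/5776 ≈ 148.78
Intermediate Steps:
p = 12 (p = -2*(-3 - 3) = -2*(-6) = 12)
((-52 + 37)/(-73 - 3) + p)² = ((-52 + 37)/(-73 - 3) + 12)² = (-15/(-76) + 12)² = (-15*(-1/76) + 12)² = (15/76 + 12)² = (927/76)² = 859329/5776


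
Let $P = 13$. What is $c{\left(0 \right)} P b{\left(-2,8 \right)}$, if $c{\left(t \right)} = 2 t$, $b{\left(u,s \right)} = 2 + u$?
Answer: $0$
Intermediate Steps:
$c{\left(0 \right)} P b{\left(-2,8 \right)} = 2 \cdot 0 \cdot 13 \left(2 - 2\right) = 0 \cdot 13 \cdot 0 = 0 \cdot 0 = 0$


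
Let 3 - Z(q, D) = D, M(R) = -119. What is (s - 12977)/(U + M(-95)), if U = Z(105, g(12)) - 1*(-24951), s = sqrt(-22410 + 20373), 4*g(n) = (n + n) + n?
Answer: -12977/24826 + I*sqrt(2037)/24826 ≈ -0.52272 + 0.001818*I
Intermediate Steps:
g(n) = 3*n/4 (g(n) = ((n + n) + n)/4 = (2*n + n)/4 = (3*n)/4 = 3*n/4)
Z(q, D) = 3 - D
s = I*sqrt(2037) (s = sqrt(-2037) = I*sqrt(2037) ≈ 45.133*I)
U = 24945 (U = (3 - 3*12/4) - 1*(-24951) = (3 - 1*9) + 24951 = (3 - 9) + 24951 = -6 + 24951 = 24945)
(s - 12977)/(U + M(-95)) = (I*sqrt(2037) - 12977)/(24945 - 119) = (-12977 + I*sqrt(2037))/24826 = (-12977 + I*sqrt(2037))*(1/24826) = -12977/24826 + I*sqrt(2037)/24826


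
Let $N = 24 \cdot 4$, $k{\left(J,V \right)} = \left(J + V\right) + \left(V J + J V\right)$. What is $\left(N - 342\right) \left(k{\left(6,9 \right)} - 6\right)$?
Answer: $-28782$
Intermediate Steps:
$k{\left(J,V \right)} = J + V + 2 J V$ ($k{\left(J,V \right)} = \left(J + V\right) + \left(J V + J V\right) = \left(J + V\right) + 2 J V = J + V + 2 J V$)
$N = 96$
$\left(N - 342\right) \left(k{\left(6,9 \right)} - 6\right) = \left(96 - 342\right) \left(\left(6 + 9 + 2 \cdot 6 \cdot 9\right) - 6\right) = - 246 \left(\left(6 + 9 + 108\right) + \left(-22 + 16\right)\right) = - 246 \left(123 - 6\right) = \left(-246\right) 117 = -28782$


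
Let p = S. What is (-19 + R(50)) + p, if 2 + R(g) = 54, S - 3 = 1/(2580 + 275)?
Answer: 102781/2855 ≈ 36.000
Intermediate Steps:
S = 8566/2855 (S = 3 + 1/(2580 + 275) = 3 + 1/2855 = 8566/2855 ≈ 3.0004)
p = 8566/2855 ≈ 3.0004
R(g) = 52 (R(g) = -2 + 54 = 52)
(-19 + R(50)) + p = (-19 + 52) + 8566/2855 = 33 + 8566/2855 = 102781/2855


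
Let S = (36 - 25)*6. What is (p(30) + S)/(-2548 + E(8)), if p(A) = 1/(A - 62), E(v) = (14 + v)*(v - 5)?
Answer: -2111/79424 ≈ -0.026579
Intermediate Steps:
E(v) = (-5 + v)*(14 + v) (E(v) = (14 + v)*(-5 + v) = (-5 + v)*(14 + v))
p(A) = 1/(-62 + A)
S = 66 (S = 11*6 = 66)
(p(30) + S)/(-2548 + E(8)) = (1/(-62 + 30) + 66)/(-2548 + (-70 + 8**2 + 9*8)) = (1/(-32) + 66)/(-2548 + (-70 + 64 + 72)) = (-1/32 + 66)/(-2548 + 66) = (2111/32)/(-2482) = (2111/32)*(-1/2482) = -2111/79424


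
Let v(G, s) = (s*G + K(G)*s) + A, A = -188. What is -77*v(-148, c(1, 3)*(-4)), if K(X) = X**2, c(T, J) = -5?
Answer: -33489764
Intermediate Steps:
v(G, s) = -188 + G*s + s*G**2 (v(G, s) = (s*G + G**2*s) - 188 = (G*s + s*G**2) - 188 = -188 + G*s + s*G**2)
-77*v(-148, c(1, 3)*(-4)) = -77*(-188 - (-740)*(-4) - 5*(-4)*(-148)**2) = -77*(-188 - 148*20 + 20*21904) = -77*(-188 - 2960 + 438080) = -77*434932 = -33489764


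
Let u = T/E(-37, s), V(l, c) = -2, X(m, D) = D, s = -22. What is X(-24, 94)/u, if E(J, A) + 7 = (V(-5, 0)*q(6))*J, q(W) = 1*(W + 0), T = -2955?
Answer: -41078/2955 ≈ -13.901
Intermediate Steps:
q(W) = W (q(W) = 1*W = W)
E(J, A) = -7 - 12*J (E(J, A) = -7 + (-2*6)*J = -7 - 12*J)
u = -2955/437 (u = -2955/(-7 - 12*(-37)) = -2955/(-7 + 444) = -2955/437 ≈ -6.7620)
X(-24, 94)/u = 94/(-2955/437) = 94*(-437/2955) = -41078/2955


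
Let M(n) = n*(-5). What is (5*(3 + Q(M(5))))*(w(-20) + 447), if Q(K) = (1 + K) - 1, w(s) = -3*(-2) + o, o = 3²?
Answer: -50820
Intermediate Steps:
M(n) = -5*n
o = 9
w(s) = 15 (w(s) = -3*(-2) + 9 = 6 + 9 = 15)
Q(K) = K
(5*(3 + Q(M(5))))*(w(-20) + 447) = (5*(3 - 5*5))*(15 + 447) = (5*(3 - 25))*462 = (5*(-22))*462 = -110*462 = -50820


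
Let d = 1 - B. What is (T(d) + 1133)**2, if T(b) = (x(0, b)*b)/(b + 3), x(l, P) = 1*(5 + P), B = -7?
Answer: 157929489/121 ≈ 1.3052e+6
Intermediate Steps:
x(l, P) = 5 + P
d = 8 (d = 1 - 1*(-7) = 1 + 7 = 8)
T(b) = b*(5 + b)/(3 + b) (T(b) = ((5 + b)*b)/(b + 3) = (b*(5 + b))/(3 + b) = b*(5 + b)/(3 + b))
(T(d) + 1133)**2 = (8*(5 + 8)/(3 + 8) + 1133)**2 = (8*13/11 + 1133)**2 = (8*(1/11)*13 + 1133)**2 = (104/11 + 1133)**2 = (12567/11)**2 = 157929489/121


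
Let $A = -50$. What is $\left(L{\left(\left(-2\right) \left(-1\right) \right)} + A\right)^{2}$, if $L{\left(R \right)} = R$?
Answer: $2304$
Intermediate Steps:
$\left(L{\left(\left(-2\right) \left(-1\right) \right)} + A\right)^{2} = \left(\left(-2\right) \left(-1\right) - 50\right)^{2} = \left(2 - 50\right)^{2} = \left(-48\right)^{2} = 2304$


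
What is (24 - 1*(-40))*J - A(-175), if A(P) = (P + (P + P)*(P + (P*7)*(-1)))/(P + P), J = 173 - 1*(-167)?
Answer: 41419/2 ≈ 20710.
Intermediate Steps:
J = 340 (J = 173 + 167 = 340)
A(P) = (P - 12*P²)/(2*P) (A(P) = (P + (2*P)*(P + (7*P)*(-1)))/((2*P)) = (P + (2*P)*(P - 7*P))*(1/(2*P)) = (P + (2*P)*(-6*P))*(1/(2*P)) = (P - 12*P²)*(1/(2*P)) = (P - 12*P²)/(2*P))
(24 - 1*(-40))*J - A(-175) = (24 - 1*(-40))*340 - (½ - 6*(-175)) = (24 + 40)*340 - (½ + 1050) = 64*340 - 1*2101/2 = 21760 - 2101/2 = 41419/2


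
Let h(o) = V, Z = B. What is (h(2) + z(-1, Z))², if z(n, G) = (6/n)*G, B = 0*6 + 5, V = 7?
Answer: 529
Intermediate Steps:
B = 5 (B = 0 + 5 = 5)
Z = 5
z(n, G) = 6*G/n
h(o) = 7
(h(2) + z(-1, Z))² = (7 + 6*5/(-1))² = (7 + 6*5*(-1))² = (7 - 30)² = (-23)² = 529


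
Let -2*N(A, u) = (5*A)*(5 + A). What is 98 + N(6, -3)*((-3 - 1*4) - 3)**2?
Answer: -16402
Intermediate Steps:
N(A, u) = -5*A*(5 + A)/2
98 + N(6, -3)*((-3 - 1*4) - 3)**2 = 98 + (-5/2*6*(5 + 6))*((-3 - 1*4) - 3)**2 = 98 + (-5/2*6*11)*((-3 - 4) - 3)**2 = 98 - 165*(-7 - 3)**2 = 98 - 165*(-10)**2 = 98 - 165*100 = 98 - 16500 = -16402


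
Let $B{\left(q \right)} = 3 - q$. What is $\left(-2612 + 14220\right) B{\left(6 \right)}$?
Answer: $-34824$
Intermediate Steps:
$\left(-2612 + 14220\right) B{\left(6 \right)} = \left(-2612 + 14220\right) \left(3 - 6\right) = 11608 \left(3 - 6\right) = 11608 \left(-3\right) = -34824$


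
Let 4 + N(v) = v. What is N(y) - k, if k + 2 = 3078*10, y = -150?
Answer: -30932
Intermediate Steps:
N(v) = -4 + v
k = 30778 (k = -2 + 3078*10 = -2 + 30780 = 30778)
N(y) - k = (-4 - 150) - 1*30778 = -154 - 30778 = -30932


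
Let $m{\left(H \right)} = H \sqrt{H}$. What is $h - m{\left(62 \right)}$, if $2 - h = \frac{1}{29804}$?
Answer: $\frac{59607}{29804} - 62 \sqrt{62} \approx -486.19$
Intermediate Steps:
$h = \frac{59607}{29804}$ ($h = 2 - \frac{1}{29804} = \frac{59607}{29804} \approx 2.0$)
$m{\left(H \right)} = H^{\frac{3}{2}}$
$h - m{\left(62 \right)} = \frac{59607}{29804} - 62^{\frac{3}{2}} = \frac{59607}{29804} - 62 \sqrt{62}$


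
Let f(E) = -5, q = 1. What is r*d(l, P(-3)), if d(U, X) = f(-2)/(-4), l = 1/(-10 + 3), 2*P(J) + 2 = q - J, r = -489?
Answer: -2445/4 ≈ -611.25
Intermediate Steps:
P(J) = -1/2 - J/2 (P(J) = -1 + (1 - J)/2 = -1 + (1/2 - J/2) = -1/2 - J/2)
l = -1/7 (l = 1/(-7) = -1/7 ≈ -0.14286)
d(U, X) = 5/4 (d(U, X) = -5/(-4) = -5*(-1/4) = 5/4)
r*d(l, P(-3)) = -489*5/4 = -2445/4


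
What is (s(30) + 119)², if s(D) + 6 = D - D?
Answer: 12769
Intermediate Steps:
s(D) = -6 (s(D) = -6 + (D - D) = -6 + 0 = -6)
(s(30) + 119)² = (-6 + 119)² = 113² = 12769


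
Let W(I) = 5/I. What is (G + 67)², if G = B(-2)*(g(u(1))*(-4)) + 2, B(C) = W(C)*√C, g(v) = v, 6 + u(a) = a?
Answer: (69 - 50*I*√2)² ≈ -239.0 - 9758.1*I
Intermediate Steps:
u(a) = -6 + a
B(C) = 5/√C (B(C) = (5/C)*√C = 5/√C)
G = 2 - 50*I*√2 (G = (5/√(-2))*((-6 + 1)*(-4)) + 2 = (5*(-I*√2/2))*(-5*(-4)) + 2 = -5*I*√2/2*20 + 2 = -50*I*√2 + 2 = 2 - 50*I*√2 ≈ 2.0 - 70.711*I)
(G + 67)² = ((2 - 50*I*√2) + 67)² = (69 - 50*I*√2)²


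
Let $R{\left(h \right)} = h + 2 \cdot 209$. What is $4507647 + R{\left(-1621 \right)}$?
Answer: $4506444$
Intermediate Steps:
$R{\left(h \right)} = 418 + h$ ($R{\left(h \right)} = h + 418 = 418 + h$)
$4507647 + R{\left(-1621 \right)} = 4507647 + \left(418 - 1621\right) = 4507647 - 1203 = 4506444$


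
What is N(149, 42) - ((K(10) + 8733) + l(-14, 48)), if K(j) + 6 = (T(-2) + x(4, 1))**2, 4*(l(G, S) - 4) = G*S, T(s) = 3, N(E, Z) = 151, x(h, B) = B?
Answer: -8428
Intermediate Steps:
l(G, S) = 4 + G*S/4 (l(G, S) = 4 + (G*S)/4 = 4 + G*S/4)
K(j) = 10 (K(j) = -6 + (3 + 1)**2 = -6 + 4**2 = -6 + 16 = 10)
N(149, 42) - ((K(10) + 8733) + l(-14, 48)) = 151 - ((10 + 8733) + (4 + (1/4)*(-14)*48)) = 151 - (8743 + (4 - 168)) = 151 - (8743 - 164) = 151 - 1*8579 = 151 - 8579 = -8428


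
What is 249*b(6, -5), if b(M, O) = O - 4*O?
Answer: 3735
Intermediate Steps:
b(M, O) = -3*O
249*b(6, -5) = 249*(-3*(-5)) = 249*15 = 3735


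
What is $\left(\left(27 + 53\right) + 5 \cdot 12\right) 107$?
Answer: $14980$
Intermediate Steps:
$\left(\left(27 + 53\right) + 5 \cdot 12\right) 107 = \left(80 + 60\right) 107 = 140 \cdot 107 = 14980$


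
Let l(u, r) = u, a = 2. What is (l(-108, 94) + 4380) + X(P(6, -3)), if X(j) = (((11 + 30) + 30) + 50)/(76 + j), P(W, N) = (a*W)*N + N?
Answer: 158185/37 ≈ 4275.3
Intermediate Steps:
P(W, N) = N + 2*N*W (P(W, N) = (2*W)*N + N = 2*N*W + N = N + 2*N*W)
X(j) = 121/(76 + j) (X(j) = ((41 + 30) + 50)/(76 + j) = (71 + 50)/(76 + j) = 121/(76 + j))
(l(-108, 94) + 4380) + X(P(6, -3)) = (-108 + 4380) + 121/(76 - 3*(1 + 2*6)) = 4272 + 121/(76 - 3*(1 + 12)) = 4272 + 121/(76 - 3*13) = 4272 + 121/(76 - 39) = 4272 + 121/37 = 158185/37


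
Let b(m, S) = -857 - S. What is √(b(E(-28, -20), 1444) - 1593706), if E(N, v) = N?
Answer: I*√1596007 ≈ 1263.3*I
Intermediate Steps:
√(b(E(-28, -20), 1444) - 1593706) = √((-857 - 1*1444) - 1593706) = √((-857 - 1444) - 1593706) = √(-2301 - 1593706) = √(-1596007) = I*√1596007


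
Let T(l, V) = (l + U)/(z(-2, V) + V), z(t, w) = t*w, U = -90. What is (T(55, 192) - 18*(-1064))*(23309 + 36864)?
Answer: 221269298887/192 ≈ 1.1524e+9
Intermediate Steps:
T(l, V) = -(-90 + l)/V (T(l, V) = (l - 90)/(-2*V + V) = (-90 + l)/((-V)) = (-90 + l)*(-1/V) = -(-90 + l)/V)
(T(55, 192) - 18*(-1064))*(23309 + 36864) = ((90 - 1*55)/192 - 18*(-1064))*(23309 + 36864) = ((90 - 55)/192 + 19152)*60173 = ((1/192)*35 + 19152)*60173 = (35/192 + 19152)*60173 = (3677219/192)*60173 = 221269298887/192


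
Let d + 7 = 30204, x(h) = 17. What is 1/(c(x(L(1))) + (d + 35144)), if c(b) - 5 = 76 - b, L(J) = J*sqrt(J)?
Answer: 1/65405 ≈ 1.5289e-5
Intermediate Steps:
L(J) = J**(3/2)
d = 30197 (d = -7 + 30204 = 30197)
c(b) = 81 - b (c(b) = 5 + (76 - b) = 81 - b)
1/(c(x(L(1))) + (d + 35144)) = 1/((81 - 1*17) + (30197 + 35144)) = 1/((81 - 17) + 65341) = 1/(64 + 65341) = 1/65405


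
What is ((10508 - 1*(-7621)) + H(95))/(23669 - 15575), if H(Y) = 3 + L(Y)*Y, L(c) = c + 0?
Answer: 27157/8094 ≈ 3.3552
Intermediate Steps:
L(c) = c
H(Y) = 3 + Y² (H(Y) = 3 + Y*Y = 3 + Y²)
((10508 - 1*(-7621)) + H(95))/(23669 - 15575) = ((10508 - 1*(-7621)) + (3 + 95²))/(23669 - 15575) = ((10508 + 7621) + (3 + 9025))/8094 = (18129 + 9028)*(1/8094) = 27157*(1/8094) = 27157/8094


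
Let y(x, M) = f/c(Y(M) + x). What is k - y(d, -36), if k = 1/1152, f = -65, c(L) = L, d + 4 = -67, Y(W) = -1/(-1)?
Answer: -7481/8064 ≈ -0.92770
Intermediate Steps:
Y(W) = 1 (Y(W) = -1*(-1) = 1)
d = -71 (d = -4 - 67 = -71)
y(x, M) = -65/(1 + x)
k = 1/1152 ≈ 0.00086806
k - y(d, -36) = 1/1152 - (-65)/(1 - 71) = 1/1152 - (-65)/(-70) = 1/1152 - (-65)*(-1)/70 = 1/1152 - 1*13/14 = 1/1152 - 13/14 = -7481/8064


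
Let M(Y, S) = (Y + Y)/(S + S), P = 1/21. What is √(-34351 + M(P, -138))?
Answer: I*√32054842078/966 ≈ 185.34*I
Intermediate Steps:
P = 1/21 ≈ 0.047619
M(Y, S) = Y/S (M(Y, S) = (2*Y)/((2*S)) = (2*Y)*(1/(2*S)) = Y/S)
√(-34351 + M(P, -138)) = √(-34351 + (1/21)/(-138)) = √(-34351 + (1/21)*(-1/138)) = √(-34351 - 1/2898) = √(-99549199/2898) = I*√32054842078/966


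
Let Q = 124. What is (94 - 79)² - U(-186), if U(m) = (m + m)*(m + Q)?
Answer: -22839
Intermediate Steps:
U(m) = 2*m*(124 + m) (U(m) = (m + m)*(m + 124) = (2*m)*(124 + m) = 2*m*(124 + m))
(94 - 79)² - U(-186) = (94 - 79)² - 2*(-186)*(124 - 186) = 15² - 2*(-186)*(-62) = 225 - 1*23064 = 225 - 23064 = -22839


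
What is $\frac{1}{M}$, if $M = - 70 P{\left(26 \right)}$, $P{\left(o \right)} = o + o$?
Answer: $- \frac{1}{3640} \approx -0.00027473$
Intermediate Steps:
$P{\left(o \right)} = 2 o$
$M = -3640$ ($M = - 70 \cdot 2 \cdot 26 = \left(-70\right) 52 = -3640$)
$\frac{1}{M} = \frac{1}{-3640} = - \frac{1}{3640}$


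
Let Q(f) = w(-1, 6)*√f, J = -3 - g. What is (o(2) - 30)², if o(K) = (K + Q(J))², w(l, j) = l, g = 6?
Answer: 1081 + 840*I ≈ 1081.0 + 840.0*I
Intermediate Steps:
J = -9 (J = -3 - 1*6 = -3 - 6 = -9)
Q(f) = -√f
o(K) = (K - 3*I)² (o(K) = (K - √(-9))² = (K - 3*I)²)
(o(2) - 30)² = ((2 - 3*I)² - 30)² = (-30 + (2 - 3*I)²)²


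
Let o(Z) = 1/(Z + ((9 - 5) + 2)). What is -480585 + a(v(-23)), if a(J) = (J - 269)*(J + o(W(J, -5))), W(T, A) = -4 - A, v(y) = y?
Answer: -3317375/7 ≈ -4.7391e+5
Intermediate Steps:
o(Z) = 1/(6 + Z) (o(Z) = 1/(Z + (4 + 2)) = 1/(Z + 6) = 1/(6 + Z))
a(J) = (-269 + J)*(⅐ + J) (a(J) = (J - 269)*(J + 1/(6 + (-4 - 1*(-5)))) = (-269 + J)*(J + 1/(6 + (-4 + 5))) = (-269 + J)*(J + 1/(6 + 1)) = (-269 + J)*(J + 1/7) = (-269 + J)*(J + ⅐) = (-269 + J)*(⅐ + J))
-480585 + a(v(-23)) = -480585 + (-269/7 + (-23)² - 1882/7*(-23)) = -480585 + (-269/7 + 529 + 43286/7) = -480585 + 46720/7 = -3317375/7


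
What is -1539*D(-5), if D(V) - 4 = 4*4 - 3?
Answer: -26163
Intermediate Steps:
D(V) = 17 (D(V) = 4 + (4*4 - 3) = 4 + (16 - 3) = 4 + 13 = 17)
-1539*D(-5) = -1539*17 = -26163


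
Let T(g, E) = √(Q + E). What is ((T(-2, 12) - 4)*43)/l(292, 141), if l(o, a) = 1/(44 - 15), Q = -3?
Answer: -1247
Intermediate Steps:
T(g, E) = √(-3 + E)
l(o, a) = 1/29
((T(-2, 12) - 4)*43)/l(292, 141) = ((√(-3 + 12) - 4)*43)/(1/29) = ((√9 - 4)*43)*29 = ((3 - 4)*43)*29 = -1*43*29 = -43*29 = -1247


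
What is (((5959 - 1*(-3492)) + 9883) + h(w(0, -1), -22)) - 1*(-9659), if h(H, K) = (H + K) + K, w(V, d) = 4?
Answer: 28953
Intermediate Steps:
h(H, K) = H + 2*K
(((5959 - 1*(-3492)) + 9883) + h(w(0, -1), -22)) - 1*(-9659) = (((5959 - 1*(-3492)) + 9883) + (4 + 2*(-22))) - 1*(-9659) = (((5959 + 3492) + 9883) + (4 - 44)) + 9659 = ((9451 + 9883) - 40) + 9659 = (19334 - 40) + 9659 = 19294 + 9659 = 28953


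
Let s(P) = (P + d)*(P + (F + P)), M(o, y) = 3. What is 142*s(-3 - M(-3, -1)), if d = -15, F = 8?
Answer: 11928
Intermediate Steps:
s(P) = (-15 + P)*(8 + 2*P) (s(P) = (P - 15)*(P + (8 + P)) = (-15 + P)*(8 + 2*P))
142*s(-3 - M(-3, -1)) = 142*(-120 - 22*(-3 - 1*3) + 2*(-3 - 1*3)²) = 142*(-120 - 22*(-3 - 3) + 2*(-3 - 3)²) = 142*(-120 - 22*(-6) + 2*(-6)²) = 142*(-120 + 132 + 2*36) = 142*(-120 + 132 + 72) = 142*84 = 11928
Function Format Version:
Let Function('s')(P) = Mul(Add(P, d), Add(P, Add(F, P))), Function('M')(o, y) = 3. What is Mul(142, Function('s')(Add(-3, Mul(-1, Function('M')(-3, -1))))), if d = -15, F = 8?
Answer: 11928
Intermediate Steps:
Function('s')(P) = Mul(Add(-15, P), Add(8, Mul(2, P))) (Function('s')(P) = Mul(Add(P, -15), Add(P, Add(8, P))) = Mul(Add(-15, P), Add(8, Mul(2, P))))
Mul(142, Function('s')(Add(-3, Mul(-1, Function('M')(-3, -1))))) = Mul(142, Add(-120, Mul(-22, Add(-3, Mul(-1, 3))), Mul(2, Pow(Add(-3, Mul(-1, 3)), 2)))) = Mul(142, Add(-120, Mul(-22, Add(-3, -3)), Mul(2, Pow(Add(-3, -3), 2)))) = Mul(142, Add(-120, Mul(-22, -6), Mul(2, Pow(-6, 2)))) = Mul(142, Add(-120, 132, Mul(2, 36))) = Mul(142, Add(-120, 132, 72)) = Mul(142, 84) = 11928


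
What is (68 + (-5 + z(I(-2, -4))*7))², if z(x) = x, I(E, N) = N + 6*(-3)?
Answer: 8281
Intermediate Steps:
I(E, N) = -18 + N (I(E, N) = N - 18 = -18 + N)
(68 + (-5 + z(I(-2, -4))*7))² = (68 + (-5 + (-18 - 4)*7))² = (68 + (-5 - 22*7))² = (68 + (-5 - 154))² = (68 - 159)² = (-91)² = 8281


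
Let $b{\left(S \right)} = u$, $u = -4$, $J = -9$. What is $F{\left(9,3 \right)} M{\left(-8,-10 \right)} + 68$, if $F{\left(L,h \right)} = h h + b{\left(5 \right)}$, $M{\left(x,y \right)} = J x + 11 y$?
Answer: $-122$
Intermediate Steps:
$b{\left(S \right)} = -4$
$M{\left(x,y \right)} = - 9 x + 11 y$
$F{\left(L,h \right)} = -4 + h^{2}$ ($F{\left(L,h \right)} = h h - 4 = h^{2} - 4 = -4 + h^{2}$)
$F{\left(9,3 \right)} M{\left(-8,-10 \right)} + 68 = \left(-4 + 3^{2}\right) \left(\left(-9\right) \left(-8\right) + 11 \left(-10\right)\right) + 68 = \left(-4 + 9\right) \left(72 - 110\right) + 68 = 5 \left(-38\right) + 68 = -190 + 68 = -122$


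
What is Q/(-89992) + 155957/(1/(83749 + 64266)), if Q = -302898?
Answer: 1038686555225029/44996 ≈ 2.3084e+10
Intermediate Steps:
Q/(-89992) + 155957/(1/(83749 + 64266)) = -302898/(-89992) + 155957/(1/(83749 + 64266)) = -302898*(-1/89992) + 155957/(1/148015) = 151449/44996 + 155957/(1/148015) = 151449/44996 + 155957*148015 = 151449/44996 + 23083975355 = 1038686555225029/44996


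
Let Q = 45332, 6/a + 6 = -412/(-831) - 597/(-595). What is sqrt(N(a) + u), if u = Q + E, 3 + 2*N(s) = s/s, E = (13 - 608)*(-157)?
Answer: sqrt(138746) ≈ 372.49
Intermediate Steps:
a = -2966670/2225423 (a = 6/(-6 + (-412/(-831) - 597/(-595))) = 6/(-6 + (-412*(-1/831) - 597*(-1/595))) = 6/(-6 + (412/831 + 597/595)) = 6/(-6 + 741247/494445) = 6/(-2225423/494445) = 6*(-494445/2225423) = -2966670/2225423 ≈ -1.3331)
E = 93415 (E = -595*(-157) = 93415)
N(s) = -1 (N(s) = -3/2 + (s/s)/2 = -3/2 + (1/2)*1 = -3/2 + 1/2 = -1)
u = 138747 (u = 45332 + 93415 = 138747)
sqrt(N(a) + u) = sqrt(-1 + 138747) = sqrt(138746)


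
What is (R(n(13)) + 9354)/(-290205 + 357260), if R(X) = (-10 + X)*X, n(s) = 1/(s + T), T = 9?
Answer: 4527117/32454620 ≈ 0.13949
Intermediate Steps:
n(s) = 1/(9 + s) (n(s) = 1/(s + 9) = 1/(9 + s))
R(X) = X*(-10 + X)
(R(n(13)) + 9354)/(-290205 + 357260) = ((-10 + 1/(9 + 13))/(9 + 13) + 9354)/(-290205 + 357260) = ((-10 + 1/22)/22 + 9354)/67055 = ((-10 + 1/22)/22 + 9354)*(1/67055) = ((1/22)*(-219/22) + 9354)*(1/67055) = (-219/484 + 9354)*(1/67055) = (4527117/484)*(1/67055) = 4527117/32454620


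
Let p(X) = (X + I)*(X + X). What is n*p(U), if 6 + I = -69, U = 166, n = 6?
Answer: 181272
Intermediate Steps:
I = -75 (I = -6 - 69 = -75)
p(X) = 2*X*(-75 + X) (p(X) = (X - 75)*(X + X) = (-75 + X)*(2*X) = 2*X*(-75 + X))
n*p(U) = 6*(2*166*(-75 + 166)) = 6*(2*166*91) = 6*30212 = 181272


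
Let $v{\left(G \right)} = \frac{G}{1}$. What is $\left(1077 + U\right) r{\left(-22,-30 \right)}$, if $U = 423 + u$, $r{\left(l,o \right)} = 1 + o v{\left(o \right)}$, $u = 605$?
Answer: $1896605$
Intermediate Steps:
$v{\left(G \right)} = G$ ($v{\left(G \right)} = G 1 = G$)
$r{\left(l,o \right)} = 1 + o^{2}$ ($r{\left(l,o \right)} = 1 + o o = 1 + o^{2}$)
$U = 1028$ ($U = 423 + 605 = 1028$)
$\left(1077 + U\right) r{\left(-22,-30 \right)} = \left(1077 + 1028\right) \left(1 + \left(-30\right)^{2}\right) = 2105 \left(1 + 900\right) = 2105 \cdot 901 = 1896605$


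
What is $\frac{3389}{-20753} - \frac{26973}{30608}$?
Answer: $- \frac{663501181}{635207824} \approx -1.0445$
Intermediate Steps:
$\frac{3389}{-20753} - \frac{26973}{30608} = 3389 \left(- \frac{1}{20753}\right) - \frac{26973}{30608} = - \frac{3389}{20753} - \frac{26973}{30608} = - \frac{663501181}{635207824}$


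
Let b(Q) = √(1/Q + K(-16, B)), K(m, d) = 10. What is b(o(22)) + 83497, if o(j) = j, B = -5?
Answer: 83497 + √4862/22 ≈ 83500.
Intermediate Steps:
b(Q) = √(10 + 1/Q) (b(Q) = √(1/Q + 10) = √(10 + 1/Q))
b(o(22)) + 83497 = √(10 + 1/22) + 83497 = √(221/22) + 83497 = √4862/22 + 83497 = 83497 + √4862/22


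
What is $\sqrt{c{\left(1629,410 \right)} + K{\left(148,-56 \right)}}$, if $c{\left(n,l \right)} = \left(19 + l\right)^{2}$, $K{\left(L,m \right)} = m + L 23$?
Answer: $3 \sqrt{20821} \approx 432.88$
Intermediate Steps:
$K{\left(L,m \right)} = m + 23 L$
$\sqrt{c{\left(1629,410 \right)} + K{\left(148,-56 \right)}} = \sqrt{\left(19 + 410\right)^{2} + \left(-56 + 23 \cdot 148\right)} = \sqrt{429^{2} + \left(-56 + 3404\right)} = \sqrt{184041 + 3348} = \sqrt{187389} = 3 \sqrt{20821}$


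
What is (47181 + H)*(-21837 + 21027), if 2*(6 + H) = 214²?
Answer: -56759130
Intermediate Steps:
H = 22892 (H = -6 + (½)*214² = -6 + (½)*45796 = -6 + 22898 = 22892)
(47181 + H)*(-21837 + 21027) = (47181 + 22892)*(-21837 + 21027) = 70073*(-810) = -56759130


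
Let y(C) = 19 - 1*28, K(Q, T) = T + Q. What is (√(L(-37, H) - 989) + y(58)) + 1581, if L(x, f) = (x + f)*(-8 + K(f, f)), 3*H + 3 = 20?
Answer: 1572 + I*√9841/3 ≈ 1572.0 + 33.067*I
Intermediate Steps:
H = 17/3 (H = -1 + (⅓)*20 = -1 + 20/3 = 17/3 ≈ 5.6667)
K(Q, T) = Q + T
L(x, f) = (-8 + 2*f)*(f + x) (L(x, f) = (x + f)*(-8 + (f + f)) = (f + x)*(-8 + 2*f) = (-8 + 2*f)*(f + x))
y(C) = -9 (y(C) = 19 - 28 = -9)
(√(L(-37, H) - 989) + y(58)) + 1581 = (√((-8*17/3 - 8*(-37) + 2*(17/3)² + 2*(17/3)*(-37)) - 989) - 9) + 1581 = (√((-136/3 + 296 + 2*(289/9) - 1258/3) - 989) - 9) + 1581 = (√((-136/3 + 296 + 578/9 - 1258/3) - 989) - 9) + 1581 = (√(-940/9 - 989) - 9) + 1581 = (√(-9841/9) - 9) + 1581 = (I*√9841/3 - 9) + 1581 = (-9 + I*√9841/3) + 1581 = 1572 + I*√9841/3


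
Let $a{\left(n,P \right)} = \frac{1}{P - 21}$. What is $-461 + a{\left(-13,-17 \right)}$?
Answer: $- \frac{17519}{38} \approx -461.03$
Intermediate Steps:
$a{\left(n,P \right)} = \frac{1}{-21 + P}$
$-461 + a{\left(-13,-17 \right)} = -461 + \frac{1}{-21 - 17} = -461 + \frac{1}{-38} = -461 - \frac{1}{38} = - \frac{17519}{38}$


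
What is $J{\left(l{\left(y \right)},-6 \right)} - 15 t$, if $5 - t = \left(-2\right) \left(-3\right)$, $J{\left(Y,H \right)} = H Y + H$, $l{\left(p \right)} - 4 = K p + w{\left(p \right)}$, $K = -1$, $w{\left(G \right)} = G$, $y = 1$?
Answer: $-15$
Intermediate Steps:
$l{\left(p \right)} = 4$ ($l{\left(p \right)} = 4 + \left(- p + p\right) = 4 + 0 = 4$)
$J{\left(Y,H \right)} = H + H Y$
$t = -1$ ($t = 5 - \left(-2\right) \left(-3\right) = 5 - 6 = -1$)
$J{\left(l{\left(y \right)},-6 \right)} - 15 t = - 6 \left(1 + 4\right) - -15 = \left(-6\right) 5 + 15 = -30 + 15 = -15$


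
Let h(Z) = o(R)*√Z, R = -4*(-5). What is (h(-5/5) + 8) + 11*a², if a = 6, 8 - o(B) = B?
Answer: 404 - 12*I ≈ 404.0 - 12.0*I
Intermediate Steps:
R = 20
o(B) = 8 - B
h(Z) = -12*√Z (h(Z) = (8 - 1*20)*√Z = (8 - 20)*√Z = -12*√Z)
(h(-5/5) + 8) + 11*a² = (-12*I + 8) + 11*6² = (-12*I + 8) + 11*36 = (-12*I + 8) + 396 = (8 - 12*I) + 396 = 404 - 12*I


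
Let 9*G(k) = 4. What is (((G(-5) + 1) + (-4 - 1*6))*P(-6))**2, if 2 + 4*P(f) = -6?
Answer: 23716/81 ≈ 292.79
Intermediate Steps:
G(k) = 4/9 (G(k) = (1/9)*4 = 4/9)
P(f) = -2 (P(f) = -1/2 + (1/4)*(-6) = -1/2 - 3/2 = -2)
(((G(-5) + 1) + (-4 - 1*6))*P(-6))**2 = (((4/9 + 1) + (-4 - 1*6))*(-2))**2 = ((13/9 + (-4 - 6))*(-2))**2 = ((13/9 - 10)*(-2))**2 = (-77/9*(-2))**2 = (154/9)**2 = 23716/81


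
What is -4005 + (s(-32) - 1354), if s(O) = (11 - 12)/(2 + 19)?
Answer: -112540/21 ≈ -5359.0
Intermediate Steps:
s(O) = -1/21
-4005 + (s(-32) - 1354) = -4005 + (-1/21 - 1354) = -4005 - 28435/21 = -112540/21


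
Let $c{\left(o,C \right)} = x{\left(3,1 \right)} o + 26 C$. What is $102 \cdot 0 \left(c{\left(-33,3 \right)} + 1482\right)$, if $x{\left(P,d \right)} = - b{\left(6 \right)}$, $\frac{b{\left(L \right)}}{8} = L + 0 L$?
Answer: $0$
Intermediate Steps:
$b{\left(L \right)} = 8 L$ ($b{\left(L \right)} = 8 \left(L + 0 L\right) = 8 \left(L + 0\right) = 8 L$)
$x{\left(P,d \right)} = -48$ ($x{\left(P,d \right)} = - 8 \cdot 6 = \left(-1\right) 48 = -48$)
$c{\left(o,C \right)} = - 48 o + 26 C$
$102 \cdot 0 \left(c{\left(-33,3 \right)} + 1482\right) = 102 \cdot 0 \left(\left(\left(-48\right) \left(-33\right) + 26 \cdot 3\right) + 1482\right) = 0 \left(\left(1584 + 78\right) + 1482\right) = 0 \left(1662 + 1482\right) = 0 \cdot 3144 = 0$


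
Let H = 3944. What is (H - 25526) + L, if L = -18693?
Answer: -40275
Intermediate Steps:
(H - 25526) + L = (3944 - 25526) - 18693 = -21582 - 18693 = -40275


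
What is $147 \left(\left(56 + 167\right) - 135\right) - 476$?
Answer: $12460$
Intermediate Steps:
$147 \left(\left(56 + 167\right) - 135\right) - 476 = 147 \left(223 - 135\right) - 476 = 147 \cdot 88 - 476 = 12936 - 476 = 12460$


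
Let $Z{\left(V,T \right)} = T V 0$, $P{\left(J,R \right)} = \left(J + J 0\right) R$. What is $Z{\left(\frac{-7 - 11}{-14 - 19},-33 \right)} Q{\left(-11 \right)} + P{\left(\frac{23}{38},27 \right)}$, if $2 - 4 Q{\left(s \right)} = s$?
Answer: $\frac{621}{38} \approx 16.342$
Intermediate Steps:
$Q{\left(s \right)} = \frac{1}{2} - \frac{s}{4}$
$P{\left(J,R \right)} = J R$ ($P{\left(J,R \right)} = \left(J + 0\right) R = J R$)
$Z{\left(V,T \right)} = 0$
$Z{\left(\frac{-7 - 11}{-14 - 19},-33 \right)} Q{\left(-11 \right)} + P{\left(\frac{23}{38},27 \right)} = 0 \left(\frac{1}{2} - - \frac{11}{4}\right) + \frac{23}{38} \cdot 27 = 0 \left(\frac{1}{2} + \frac{11}{4}\right) + 23 \cdot \frac{1}{38} \cdot 27 = 0 \cdot \frac{13}{4} + \frac{23}{38} \cdot 27 = 0 + \frac{621}{38} = \frac{621}{38}$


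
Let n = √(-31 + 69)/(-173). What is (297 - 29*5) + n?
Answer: 152 - √38/173 ≈ 151.96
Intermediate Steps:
n = -√38/173 (n = √38*(-1/173) = -√38/173 ≈ -0.035632)
(297 - 29*5) + n = (297 - 29*5) - √38/173 = (297 - 145) - √38/173 = 152 - √38/173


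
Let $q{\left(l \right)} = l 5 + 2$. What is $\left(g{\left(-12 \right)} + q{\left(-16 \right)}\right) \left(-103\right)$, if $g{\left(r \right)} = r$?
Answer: $9270$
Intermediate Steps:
$q{\left(l \right)} = 2 + 5 l$ ($q{\left(l \right)} = 5 l + 2 = 2 + 5 l$)
$\left(g{\left(-12 \right)} + q{\left(-16 \right)}\right) \left(-103\right) = \left(-12 + \left(2 + 5 \left(-16\right)\right)\right) \left(-103\right) = \left(-12 + \left(2 - 80\right)\right) \left(-103\right) = \left(-12 - 78\right) \left(-103\right) = \left(-90\right) \left(-103\right) = 9270$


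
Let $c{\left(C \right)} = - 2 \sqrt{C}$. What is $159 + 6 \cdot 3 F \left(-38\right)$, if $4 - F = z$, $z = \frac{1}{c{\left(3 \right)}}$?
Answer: $-2577 - 114 \sqrt{3} \approx -2774.5$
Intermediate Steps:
$z = - \frac{\sqrt{3}}{6}$ ($z = \frac{1}{\left(-2\right) \sqrt{3}} = - \frac{\sqrt{3}}{6} \approx -0.28868$)
$F = 4 + \frac{\sqrt{3}}{6}$ ($F = 4 - - \frac{\sqrt{3}}{6} = 4 + \frac{\sqrt{3}}{6} \approx 4.2887$)
$159 + 6 \cdot 3 F \left(-38\right) = 159 + 6 \cdot 3 \left(4 + \frac{\sqrt{3}}{6}\right) \left(-38\right) = 159 + 18 \left(4 + \frac{\sqrt{3}}{6}\right) \left(-38\right) = 159 + \left(72 + 3 \sqrt{3}\right) \left(-38\right) = 159 - \left(2736 + 114 \sqrt{3}\right) = -2577 - 114 \sqrt{3}$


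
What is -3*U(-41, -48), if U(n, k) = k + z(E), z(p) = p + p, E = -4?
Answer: 168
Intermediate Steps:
z(p) = 2*p
U(n, k) = -8 + k (U(n, k) = k + 2*(-4) = k - 8 = -8 + k)
-3*U(-41, -48) = -3*(-8 - 48) = -3*(-56) = 168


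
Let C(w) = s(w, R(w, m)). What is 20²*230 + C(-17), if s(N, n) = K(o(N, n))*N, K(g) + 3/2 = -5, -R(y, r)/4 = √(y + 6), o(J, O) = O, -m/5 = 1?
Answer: 184221/2 ≈ 92111.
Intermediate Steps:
m = -5 (m = -5*1 = -5)
R(y, r) = -4*√(6 + y) (R(y, r) = -4*√(y + 6) = -4*√(6 + y))
K(g) = -13/2 (K(g) = -3/2 - 5 = -13/2)
s(N, n) = -13*N/2
C(w) = -13*w/2
20²*230 + C(-17) = 20²*230 - 13/2*(-17) = 400*230 + 221/2 = 92000 + 221/2 = 184221/2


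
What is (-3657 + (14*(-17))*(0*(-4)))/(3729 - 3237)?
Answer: -1219/164 ≈ -7.4329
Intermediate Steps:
(-3657 + (14*(-17))*(0*(-4)))/(3729 - 3237) = (-3657 - 238*0)/492 = (-3657 + 0)*(1/492) = -3657*1/492 = -1219/164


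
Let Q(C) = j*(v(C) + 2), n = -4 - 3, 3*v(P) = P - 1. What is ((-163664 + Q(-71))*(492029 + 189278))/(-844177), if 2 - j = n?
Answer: 111640327634/844177 ≈ 1.3225e+5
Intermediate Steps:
v(P) = -⅓ + P/3 (v(P) = (P - 1)/3 = (-1 + P)/3 = -⅓ + P/3)
n = -7
j = 9 (j = 2 - 1*(-7) = 2 + 7 = 9)
Q(C) = 15 + 3*C (Q(C) = 9*((-⅓ + C/3) + 2) = 9*(5/3 + C/3) = 15 + 3*C)
((-163664 + Q(-71))*(492029 + 189278))/(-844177) = ((-163664 + (15 + 3*(-71)))*(492029 + 189278))/(-844177) = ((-163664 + (15 - 213))*681307)*(-1/844177) = ((-163664 - 198)*681307)*(-1/844177) = -163862*681307*(-1/844177) = -111640327634*(-1/844177) = 111640327634/844177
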